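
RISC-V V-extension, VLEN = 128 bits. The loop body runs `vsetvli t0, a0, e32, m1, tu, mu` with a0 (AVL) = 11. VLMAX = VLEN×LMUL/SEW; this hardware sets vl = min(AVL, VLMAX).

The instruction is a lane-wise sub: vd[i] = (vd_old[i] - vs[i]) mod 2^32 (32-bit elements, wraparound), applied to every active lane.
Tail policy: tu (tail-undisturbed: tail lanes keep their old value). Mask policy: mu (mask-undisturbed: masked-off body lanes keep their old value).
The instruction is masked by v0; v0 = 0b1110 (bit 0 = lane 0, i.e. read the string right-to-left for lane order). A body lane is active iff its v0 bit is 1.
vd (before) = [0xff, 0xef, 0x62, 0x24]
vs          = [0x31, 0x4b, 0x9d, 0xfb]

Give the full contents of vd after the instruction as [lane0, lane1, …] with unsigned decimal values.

vd = [255, 164, 4294967237, 4294967081]

VLMAX = (128 × 1) / 32 = 4 lanes
vl ← min(11, 4) = 4
vd[0] mask-off/keep -> 0xff
vd[1] sub(0xef,0x4b) -> 0xa4
vd[2] sub(0x62,0x9d) -> 0xffffffc5
vd[3] sub(0x24,0xfb) -> 0xffffff29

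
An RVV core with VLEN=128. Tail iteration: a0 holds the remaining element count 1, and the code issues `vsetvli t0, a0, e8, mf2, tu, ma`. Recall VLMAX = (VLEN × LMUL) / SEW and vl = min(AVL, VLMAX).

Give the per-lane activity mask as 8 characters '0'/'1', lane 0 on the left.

VLMAX = (128 × 1/2) / 8 = 8 lanes
vl ← min(1, 8) = 1
bits (lane 0 leftmost): 10000000

predicate = 10000000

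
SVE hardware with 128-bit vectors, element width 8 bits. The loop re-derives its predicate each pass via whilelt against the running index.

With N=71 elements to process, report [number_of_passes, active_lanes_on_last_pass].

128-bit reg / 8-bit elem → 16 lanes
iterations = ceil(71/16) = 5; final-pass vl = 7

[iterations, last_vl] = [5, 7]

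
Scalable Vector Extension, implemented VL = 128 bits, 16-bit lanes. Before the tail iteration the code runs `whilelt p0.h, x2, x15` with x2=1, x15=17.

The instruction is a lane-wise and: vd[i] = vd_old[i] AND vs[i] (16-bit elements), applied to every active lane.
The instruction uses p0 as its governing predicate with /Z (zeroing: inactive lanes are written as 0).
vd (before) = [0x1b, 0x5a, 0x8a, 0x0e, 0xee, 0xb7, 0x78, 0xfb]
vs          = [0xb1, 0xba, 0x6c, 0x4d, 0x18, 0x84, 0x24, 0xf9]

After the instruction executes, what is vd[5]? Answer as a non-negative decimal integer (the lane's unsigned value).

128-bit reg / 16-bit elem → 8 lanes
p0[j] = (1+j < 17); true for j=0..7 → 8 lanes set
[0] and(0x1b,0xb1) = 0x11
[1] and(0x5a,0xba) = 0x1a
[2] and(0x8a,0x6c) = 0x08
[3] and(0x0e,0x4d) = 0x0c
[4] and(0xee,0x18) = 0x08
[5] and(0xb7,0x84) = 0x84
[6] and(0x78,0x24) = 0x20
[7] and(0xfb,0xf9) = 0xf9

vd[5] = 132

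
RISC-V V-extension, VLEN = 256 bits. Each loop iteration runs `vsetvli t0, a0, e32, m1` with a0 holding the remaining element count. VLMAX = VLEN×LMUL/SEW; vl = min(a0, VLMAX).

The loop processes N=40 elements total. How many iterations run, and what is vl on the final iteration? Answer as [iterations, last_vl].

[iterations, last_vl] = [5, 8]

VLMAX = VLEN×LMUL/SEW = 256×1/32 = 8
N=40: ⌈40/8⌉ = 5 iters; last vl = 40 − 4×8 = 8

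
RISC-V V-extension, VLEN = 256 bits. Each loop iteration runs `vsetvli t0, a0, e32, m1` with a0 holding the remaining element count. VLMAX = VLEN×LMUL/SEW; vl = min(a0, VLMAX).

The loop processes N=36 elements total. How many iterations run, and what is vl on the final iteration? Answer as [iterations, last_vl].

lanes per group: 256·1/32 = 8
36 elements at 8/iter → 5 passes, remainder 4 on the last

[iterations, last_vl] = [5, 4]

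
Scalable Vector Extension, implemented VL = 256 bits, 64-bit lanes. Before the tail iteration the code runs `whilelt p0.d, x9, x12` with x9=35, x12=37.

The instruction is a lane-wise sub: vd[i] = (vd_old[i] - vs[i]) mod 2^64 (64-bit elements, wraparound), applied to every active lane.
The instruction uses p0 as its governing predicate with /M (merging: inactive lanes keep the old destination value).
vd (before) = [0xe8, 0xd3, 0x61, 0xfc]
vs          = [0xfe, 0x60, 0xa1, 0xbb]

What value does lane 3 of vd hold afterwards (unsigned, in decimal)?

256-bit reg / 64-bit elem → 4 lanes
p0[j] = (35+j < 37); true for j=0..1 → 2 lanes set
vd[0] sub(0xe8,0xfe) -> 0xffffffffffffffea
vd[1] sub(0xd3,0x60) -> 0x73
vd[2] tail/keep -> 0x61
vd[3] tail/keep -> 0xfc

vd[3] = 252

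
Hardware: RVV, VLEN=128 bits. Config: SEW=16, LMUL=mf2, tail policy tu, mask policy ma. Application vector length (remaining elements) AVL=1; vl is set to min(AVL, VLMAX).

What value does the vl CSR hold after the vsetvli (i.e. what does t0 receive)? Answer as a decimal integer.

VLMAX = (128 × 1/2) / 16 = 4 lanes
vl ← min(1, 4) = 1

vl = 1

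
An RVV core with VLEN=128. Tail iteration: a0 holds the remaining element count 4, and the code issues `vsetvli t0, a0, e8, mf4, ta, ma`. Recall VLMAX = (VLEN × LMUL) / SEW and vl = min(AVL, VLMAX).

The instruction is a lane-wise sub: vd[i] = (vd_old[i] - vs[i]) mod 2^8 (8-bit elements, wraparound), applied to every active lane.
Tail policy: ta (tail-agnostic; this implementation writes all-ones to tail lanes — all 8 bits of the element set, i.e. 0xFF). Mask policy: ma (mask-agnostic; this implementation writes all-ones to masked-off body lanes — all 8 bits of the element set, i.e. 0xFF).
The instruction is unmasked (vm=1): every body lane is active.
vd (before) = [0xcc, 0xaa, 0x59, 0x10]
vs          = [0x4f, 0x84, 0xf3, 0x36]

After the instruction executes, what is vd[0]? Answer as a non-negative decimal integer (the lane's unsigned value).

vd[0] = 125

lanes per group: 128·1/4/8 = 4
vl ← min(4, 4) = 4
[0] sub(0xcc,0x4f) = 0x7d
[1] sub(0xaa,0x84) = 0x26
[2] sub(0x59,0xf3) = 0x66
[3] sub(0x10,0x36) = 0xda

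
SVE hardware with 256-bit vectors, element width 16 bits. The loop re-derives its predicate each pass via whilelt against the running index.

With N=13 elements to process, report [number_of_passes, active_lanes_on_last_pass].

[iterations, last_vl] = [1, 13]

register lanes = 256/16 = 16
N=13: ⌈13/16⌉ = 1 iters; last vl = 13 − 0×16 = 13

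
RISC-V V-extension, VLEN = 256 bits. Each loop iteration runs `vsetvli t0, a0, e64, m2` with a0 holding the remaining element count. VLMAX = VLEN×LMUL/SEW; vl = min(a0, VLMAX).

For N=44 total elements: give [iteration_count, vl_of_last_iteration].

VLMAX = (256 × 2) / 64 = 8 lanes
N=44: ⌈44/8⌉ = 6 iters; last vl = 44 − 5×8 = 4

[iterations, last_vl] = [6, 4]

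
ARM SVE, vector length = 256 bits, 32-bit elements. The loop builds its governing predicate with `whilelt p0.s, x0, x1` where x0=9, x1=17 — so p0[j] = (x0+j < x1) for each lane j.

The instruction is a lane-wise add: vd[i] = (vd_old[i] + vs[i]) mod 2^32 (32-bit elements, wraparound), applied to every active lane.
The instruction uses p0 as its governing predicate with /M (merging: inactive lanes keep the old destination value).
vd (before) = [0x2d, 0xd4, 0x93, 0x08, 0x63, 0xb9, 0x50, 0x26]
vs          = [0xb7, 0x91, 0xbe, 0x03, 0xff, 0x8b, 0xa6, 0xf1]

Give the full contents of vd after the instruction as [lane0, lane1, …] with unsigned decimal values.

lane count: 256 div 32 = 8
whilelt: lane j active iff 9+j < 17 → j < 8 → 8 active
vd[0] add(0x2d,0xb7) -> 0xe4
vd[1] add(0xd4,0x91) -> 0x165
vd[2] add(0x93,0xbe) -> 0x151
vd[3] add(0x08,0x03) -> 0x0b
vd[4] add(0x63,0xff) -> 0x162
vd[5] add(0xb9,0x8b) -> 0x144
vd[6] add(0x50,0xa6) -> 0xf6
vd[7] add(0x26,0xf1) -> 0x117

vd = [228, 357, 337, 11, 354, 324, 246, 279]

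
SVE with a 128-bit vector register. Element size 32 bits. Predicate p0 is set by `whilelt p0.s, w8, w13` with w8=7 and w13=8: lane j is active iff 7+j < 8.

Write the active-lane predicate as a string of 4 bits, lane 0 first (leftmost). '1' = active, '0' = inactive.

register lanes = 128/32 = 4
whilelt: lane j active iff 7+j < 8 → j < 1 → 1 active
bits (lane 0 leftmost): 1000

predicate = 1000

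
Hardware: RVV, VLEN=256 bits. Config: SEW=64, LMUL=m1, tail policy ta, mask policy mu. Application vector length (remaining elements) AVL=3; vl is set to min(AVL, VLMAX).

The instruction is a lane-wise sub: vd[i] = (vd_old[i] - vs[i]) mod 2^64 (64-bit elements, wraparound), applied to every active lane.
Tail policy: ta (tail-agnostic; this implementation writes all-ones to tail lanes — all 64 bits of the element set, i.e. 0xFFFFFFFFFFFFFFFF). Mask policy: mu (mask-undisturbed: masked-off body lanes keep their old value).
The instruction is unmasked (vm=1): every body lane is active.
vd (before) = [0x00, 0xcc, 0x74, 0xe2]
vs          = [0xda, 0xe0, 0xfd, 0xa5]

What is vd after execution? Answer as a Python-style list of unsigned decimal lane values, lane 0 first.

VLMAX = VLEN×LMUL/SEW = 256×1/64 = 4
AVL=3 ≤ VLMAX=4, so vl = 3
lane  0: sub(0x00,0xda) ⇒ 0xffffffffffffff26
lane  1: sub(0xcc,0xe0) ⇒ 0xffffffffffffffec
lane  2: sub(0x74,0xfd) ⇒ 0xffffffffffffff77
lane  3: tail/ones ⇒ 0xffffffffffffffff

vd = [18446744073709551398, 18446744073709551596, 18446744073709551479, 18446744073709551615]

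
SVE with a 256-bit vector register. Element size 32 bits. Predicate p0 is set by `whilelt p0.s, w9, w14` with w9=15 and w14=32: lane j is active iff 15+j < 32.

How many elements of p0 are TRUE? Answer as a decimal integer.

lane count: 256 div 32 = 8
whilelt: lane j active iff 15+j < 32 → j < 17 → 8 active

vl = 8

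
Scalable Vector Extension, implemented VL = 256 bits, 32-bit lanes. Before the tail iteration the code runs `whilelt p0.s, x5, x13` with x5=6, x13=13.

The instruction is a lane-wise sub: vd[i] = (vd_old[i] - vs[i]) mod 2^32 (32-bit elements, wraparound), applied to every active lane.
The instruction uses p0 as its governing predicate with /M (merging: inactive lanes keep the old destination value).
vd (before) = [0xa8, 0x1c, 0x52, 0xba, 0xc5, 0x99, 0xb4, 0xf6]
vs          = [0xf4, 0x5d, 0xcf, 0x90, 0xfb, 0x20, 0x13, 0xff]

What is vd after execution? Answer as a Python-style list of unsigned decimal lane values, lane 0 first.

vd = [4294967220, 4294967231, 4294967171, 42, 4294967242, 121, 161, 246]

256-bit reg / 32-bit elem → 8 lanes
active while 6+j < 13, i.e. j ∈ [0,7) capped at 8 ⇒ 7
  i=0: sub(0xa8,0xf4) → 4294967220
  i=1: sub(0x1c,0x5d) → 4294967231
  i=2: sub(0x52,0xcf) → 4294967171
  i=3: sub(0xba,0x90) → 42
  i=4: sub(0xc5,0xfb) → 4294967242
  i=5: sub(0x99,0x20) → 121
  i=6: sub(0xb4,0x13) → 161
  i=7: tail/keep → 246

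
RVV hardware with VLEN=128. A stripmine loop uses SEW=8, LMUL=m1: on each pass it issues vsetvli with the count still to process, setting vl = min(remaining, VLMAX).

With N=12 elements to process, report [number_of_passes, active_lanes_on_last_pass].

[iterations, last_vl] = [1, 12]

VLMAX = VLEN×LMUL/SEW = 128×1/8 = 16
N=12: ⌈12/16⌉ = 1 iters; last vl = 12 − 0×16 = 12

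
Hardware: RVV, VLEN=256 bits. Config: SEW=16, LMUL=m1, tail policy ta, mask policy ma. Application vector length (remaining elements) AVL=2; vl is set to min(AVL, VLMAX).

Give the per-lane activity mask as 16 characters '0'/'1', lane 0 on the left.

predicate = 1100000000000000

VLMAX = VLEN×LMUL/SEW = 256×1/16 = 16
vl ← min(2, 16) = 2
bits (lane 0 leftmost): 1100000000000000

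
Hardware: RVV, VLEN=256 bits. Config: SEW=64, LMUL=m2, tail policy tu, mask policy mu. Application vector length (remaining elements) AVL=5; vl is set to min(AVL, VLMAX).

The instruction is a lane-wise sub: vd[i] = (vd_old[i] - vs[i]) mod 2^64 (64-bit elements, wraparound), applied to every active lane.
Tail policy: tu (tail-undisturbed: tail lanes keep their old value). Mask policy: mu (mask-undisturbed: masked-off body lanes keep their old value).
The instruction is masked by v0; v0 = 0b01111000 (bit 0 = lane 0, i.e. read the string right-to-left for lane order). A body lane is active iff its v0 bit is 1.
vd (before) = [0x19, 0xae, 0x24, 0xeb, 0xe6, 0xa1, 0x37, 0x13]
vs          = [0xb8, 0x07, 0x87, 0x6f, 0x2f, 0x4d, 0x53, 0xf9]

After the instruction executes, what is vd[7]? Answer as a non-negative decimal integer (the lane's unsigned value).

lanes per group: 256·2/64 = 8
vl = min(AVL, VLMAX) = min(5, 8) = 5
[0] mask-off/keep = 0x19
[1] mask-off/keep = 0xae
[2] mask-off/keep = 0x24
[3] sub(0xeb,0x6f) = 0x7c
[4] sub(0xe6,0x2f) = 0xb7
[5] tail/keep = 0xa1
[6] tail/keep = 0x37
[7] tail/keep = 0x13

vd[7] = 19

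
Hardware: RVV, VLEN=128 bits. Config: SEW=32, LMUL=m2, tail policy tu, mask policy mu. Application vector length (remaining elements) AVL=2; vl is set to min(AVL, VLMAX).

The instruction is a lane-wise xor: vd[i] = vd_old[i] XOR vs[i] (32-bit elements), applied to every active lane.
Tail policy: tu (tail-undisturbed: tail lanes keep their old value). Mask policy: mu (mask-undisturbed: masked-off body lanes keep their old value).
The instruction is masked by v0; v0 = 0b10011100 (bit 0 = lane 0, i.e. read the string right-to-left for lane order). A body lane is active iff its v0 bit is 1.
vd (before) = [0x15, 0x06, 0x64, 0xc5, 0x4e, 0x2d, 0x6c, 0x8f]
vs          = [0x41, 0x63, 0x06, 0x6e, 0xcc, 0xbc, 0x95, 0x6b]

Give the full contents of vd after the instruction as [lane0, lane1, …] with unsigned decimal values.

vd = [21, 6, 100, 197, 78, 45, 108, 143]

VLMAX = (128 × 2) / 32 = 8 lanes
vl = min(AVL, VLMAX) = min(2, 8) = 2
lane  0: mask-off/keep ⇒ 0x15
lane  1: mask-off/keep ⇒ 0x06
lane  2: tail/keep ⇒ 0x64
lane  3: tail/keep ⇒ 0xc5
lane  4: tail/keep ⇒ 0x4e
lane  5: tail/keep ⇒ 0x2d
lane  6: tail/keep ⇒ 0x6c
lane  7: tail/keep ⇒ 0x8f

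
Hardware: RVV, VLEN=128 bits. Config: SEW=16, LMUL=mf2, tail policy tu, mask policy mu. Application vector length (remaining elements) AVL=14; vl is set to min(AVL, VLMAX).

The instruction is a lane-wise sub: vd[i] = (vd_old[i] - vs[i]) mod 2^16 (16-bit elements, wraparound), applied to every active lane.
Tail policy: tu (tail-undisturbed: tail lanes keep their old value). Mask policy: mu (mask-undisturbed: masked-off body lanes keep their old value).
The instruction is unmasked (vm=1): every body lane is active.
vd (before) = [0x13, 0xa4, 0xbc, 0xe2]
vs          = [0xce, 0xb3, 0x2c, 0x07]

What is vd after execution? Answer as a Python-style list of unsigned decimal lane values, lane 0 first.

VLMAX = (128 × 1/2) / 16 = 4 lanes
AVL=14 > VLMAX=4, so vl = 4
vd[0] sub(0x13,0xce) -> 0xff45
vd[1] sub(0xa4,0xb3) -> 0xfff1
vd[2] sub(0xbc,0x2c) -> 0x90
vd[3] sub(0xe2,0x07) -> 0xdb

vd = [65349, 65521, 144, 219]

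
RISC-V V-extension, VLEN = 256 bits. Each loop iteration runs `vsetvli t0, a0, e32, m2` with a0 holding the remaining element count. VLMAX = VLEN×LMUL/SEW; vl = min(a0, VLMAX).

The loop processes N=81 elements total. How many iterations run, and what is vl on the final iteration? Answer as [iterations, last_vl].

[iterations, last_vl] = [6, 1]

VLMAX = (256 × 2) / 32 = 16 lanes
81 elements at 16/iter → 6 passes, remainder 1 on the last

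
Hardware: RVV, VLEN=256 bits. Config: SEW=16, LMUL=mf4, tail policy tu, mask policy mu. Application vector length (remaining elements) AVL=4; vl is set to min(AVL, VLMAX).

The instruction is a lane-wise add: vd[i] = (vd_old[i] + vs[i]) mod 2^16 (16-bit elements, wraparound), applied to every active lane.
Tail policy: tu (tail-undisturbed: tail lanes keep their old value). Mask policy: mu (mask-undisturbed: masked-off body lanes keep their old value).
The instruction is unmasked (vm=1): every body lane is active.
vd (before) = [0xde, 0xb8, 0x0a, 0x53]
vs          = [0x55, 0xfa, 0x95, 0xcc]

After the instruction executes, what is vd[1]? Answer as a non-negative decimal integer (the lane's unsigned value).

vd[1] = 434

VLMAX = (256 × 1/4) / 16 = 4 lanes
vl = min(AVL, VLMAX) = min(4, 4) = 4
  i=0: add(0xde,0x55) → 307
  i=1: add(0xb8,0xfa) → 434
  i=2: add(0x0a,0x95) → 159
  i=3: add(0x53,0xcc) → 287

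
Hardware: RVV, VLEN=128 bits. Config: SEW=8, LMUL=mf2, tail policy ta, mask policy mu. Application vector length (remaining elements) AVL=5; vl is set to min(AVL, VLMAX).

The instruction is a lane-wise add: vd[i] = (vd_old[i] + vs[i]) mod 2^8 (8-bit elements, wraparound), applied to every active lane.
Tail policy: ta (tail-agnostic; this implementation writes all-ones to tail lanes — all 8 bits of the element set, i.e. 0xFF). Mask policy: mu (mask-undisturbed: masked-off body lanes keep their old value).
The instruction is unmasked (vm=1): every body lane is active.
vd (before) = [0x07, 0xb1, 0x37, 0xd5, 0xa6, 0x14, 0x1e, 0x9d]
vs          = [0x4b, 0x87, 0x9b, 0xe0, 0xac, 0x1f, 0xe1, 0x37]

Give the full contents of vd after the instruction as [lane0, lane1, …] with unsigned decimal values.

vd = [82, 56, 210, 181, 82, 255, 255, 255]

VLMAX = VLEN×LMUL/SEW = 128×1/2/8 = 8
vl = min(AVL, VLMAX) = min(5, 8) = 5
vd[0] add(0x07,0x4b) -> 0x52
vd[1] add(0xb1,0x87) -> 0x38
vd[2] add(0x37,0x9b) -> 0xd2
vd[3] add(0xd5,0xe0) -> 0xb5
vd[4] add(0xa6,0xac) -> 0x52
vd[5] tail/ones -> 0xff
vd[6] tail/ones -> 0xff
vd[7] tail/ones -> 0xff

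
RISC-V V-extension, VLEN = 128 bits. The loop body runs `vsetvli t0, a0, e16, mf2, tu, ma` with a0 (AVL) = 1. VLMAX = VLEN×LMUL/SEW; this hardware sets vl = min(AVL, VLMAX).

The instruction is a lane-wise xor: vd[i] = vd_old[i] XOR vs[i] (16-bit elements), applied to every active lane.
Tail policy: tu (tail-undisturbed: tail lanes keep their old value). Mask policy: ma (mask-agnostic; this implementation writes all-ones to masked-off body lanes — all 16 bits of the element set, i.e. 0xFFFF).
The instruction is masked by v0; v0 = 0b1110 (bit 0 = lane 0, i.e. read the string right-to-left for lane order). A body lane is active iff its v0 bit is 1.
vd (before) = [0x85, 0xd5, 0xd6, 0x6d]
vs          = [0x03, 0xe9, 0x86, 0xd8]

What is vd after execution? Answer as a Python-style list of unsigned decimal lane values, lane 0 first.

vd = [65535, 213, 214, 109]

VLMAX = (128 × 1/2) / 16 = 4 lanes
AVL=1 ≤ VLMAX=4, so vl = 1
  i=0: mask-off/ones → 65535
  i=1: tail/keep → 213
  i=2: tail/keep → 214
  i=3: tail/keep → 109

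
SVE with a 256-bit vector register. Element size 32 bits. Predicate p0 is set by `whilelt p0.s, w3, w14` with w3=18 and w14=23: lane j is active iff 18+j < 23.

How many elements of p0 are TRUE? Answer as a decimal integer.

vl = 5

lane count: 256 div 32 = 8
whilelt: lane j active iff 18+j < 23 → j < 5 → 5 active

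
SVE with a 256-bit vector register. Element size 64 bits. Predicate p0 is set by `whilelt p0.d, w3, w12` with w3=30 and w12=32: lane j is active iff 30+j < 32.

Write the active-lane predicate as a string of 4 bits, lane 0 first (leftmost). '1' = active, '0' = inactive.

predicate = 1100

256-bit reg / 64-bit elem → 4 lanes
whilelt: lane j active iff 30+j < 32 → j < 2 → 2 active
bits (lane 0 leftmost): 1100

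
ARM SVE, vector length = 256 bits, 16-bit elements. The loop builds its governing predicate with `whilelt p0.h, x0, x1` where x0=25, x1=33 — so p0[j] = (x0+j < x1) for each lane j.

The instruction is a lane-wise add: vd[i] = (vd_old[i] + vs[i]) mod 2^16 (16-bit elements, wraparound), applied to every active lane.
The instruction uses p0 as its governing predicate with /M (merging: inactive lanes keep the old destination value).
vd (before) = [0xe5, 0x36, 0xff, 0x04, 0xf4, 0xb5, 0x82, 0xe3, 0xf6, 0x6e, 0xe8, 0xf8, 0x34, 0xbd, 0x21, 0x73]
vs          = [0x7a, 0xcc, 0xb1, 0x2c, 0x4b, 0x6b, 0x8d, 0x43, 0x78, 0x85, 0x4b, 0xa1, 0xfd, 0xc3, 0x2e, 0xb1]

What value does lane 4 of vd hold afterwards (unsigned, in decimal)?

lane count: 256 div 16 = 16
whilelt: lane j active iff 25+j < 33 → j < 8 → 8 active
vd[0] add(0xe5,0x7a) -> 0x15f
vd[1] add(0x36,0xcc) -> 0x102
vd[2] add(0xff,0xb1) -> 0x1b0
vd[3] add(0x04,0x2c) -> 0x30
vd[4] add(0xf4,0x4b) -> 0x13f
vd[5] add(0xb5,0x6b) -> 0x120
vd[6] add(0x82,0x8d) -> 0x10f
vd[7] add(0xe3,0x43) -> 0x126
vd[8] tail/keep -> 0xf6
vd[9] tail/keep -> 0x6e
vd[10] tail/keep -> 0xe8
vd[11] tail/keep -> 0xf8
vd[12] tail/keep -> 0x34
vd[13] tail/keep -> 0xbd
vd[14] tail/keep -> 0x21
vd[15] tail/keep -> 0x73

vd[4] = 319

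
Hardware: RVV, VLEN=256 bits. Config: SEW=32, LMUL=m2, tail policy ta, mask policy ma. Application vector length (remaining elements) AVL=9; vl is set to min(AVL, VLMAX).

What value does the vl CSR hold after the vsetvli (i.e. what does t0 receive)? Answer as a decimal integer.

lanes per group: 256·2/32 = 16
vl = min(AVL, VLMAX) = min(9, 16) = 9

vl = 9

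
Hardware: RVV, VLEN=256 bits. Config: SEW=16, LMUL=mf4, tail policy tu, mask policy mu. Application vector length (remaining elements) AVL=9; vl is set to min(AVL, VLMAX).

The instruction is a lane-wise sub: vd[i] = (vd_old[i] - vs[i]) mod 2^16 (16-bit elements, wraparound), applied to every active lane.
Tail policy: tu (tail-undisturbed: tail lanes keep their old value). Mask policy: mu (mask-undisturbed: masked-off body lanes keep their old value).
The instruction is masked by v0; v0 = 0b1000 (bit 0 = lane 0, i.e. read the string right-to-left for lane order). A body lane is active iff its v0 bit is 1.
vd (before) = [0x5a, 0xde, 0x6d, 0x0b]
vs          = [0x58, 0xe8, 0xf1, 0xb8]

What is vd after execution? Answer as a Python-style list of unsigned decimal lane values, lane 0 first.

vd = [90, 222, 109, 65363]

VLMAX = (256 × 1/4) / 16 = 4 lanes
AVL=9 > VLMAX=4, so vl = 4
lane  0: mask-off/keep ⇒ 0x5a
lane  1: mask-off/keep ⇒ 0xde
lane  2: mask-off/keep ⇒ 0x6d
lane  3: sub(0x0b,0xb8) ⇒ 0xff53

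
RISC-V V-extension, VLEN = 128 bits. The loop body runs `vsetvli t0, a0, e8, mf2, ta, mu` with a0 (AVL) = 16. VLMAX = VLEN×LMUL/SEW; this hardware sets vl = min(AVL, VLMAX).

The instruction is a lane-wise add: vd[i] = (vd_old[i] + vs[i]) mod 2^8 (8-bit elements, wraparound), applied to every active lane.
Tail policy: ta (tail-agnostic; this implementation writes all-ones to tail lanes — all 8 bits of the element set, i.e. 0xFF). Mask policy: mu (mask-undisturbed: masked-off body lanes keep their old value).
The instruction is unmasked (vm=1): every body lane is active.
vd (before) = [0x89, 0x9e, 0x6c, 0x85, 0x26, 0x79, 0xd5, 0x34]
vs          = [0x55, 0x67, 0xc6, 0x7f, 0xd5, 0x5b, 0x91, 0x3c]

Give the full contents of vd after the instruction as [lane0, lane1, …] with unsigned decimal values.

VLMAX = VLEN×LMUL/SEW = 128×1/2/8 = 8
AVL=16 > VLMAX=8, so vl = 8
lane  0: add(0x89,0x55) ⇒ 0xde
lane  1: add(0x9e,0x67) ⇒ 0x05
lane  2: add(0x6c,0xc6) ⇒ 0x32
lane  3: add(0x85,0x7f) ⇒ 0x04
lane  4: add(0x26,0xd5) ⇒ 0xfb
lane  5: add(0x79,0x5b) ⇒ 0xd4
lane  6: add(0xd5,0x91) ⇒ 0x66
lane  7: add(0x34,0x3c) ⇒ 0x70

vd = [222, 5, 50, 4, 251, 212, 102, 112]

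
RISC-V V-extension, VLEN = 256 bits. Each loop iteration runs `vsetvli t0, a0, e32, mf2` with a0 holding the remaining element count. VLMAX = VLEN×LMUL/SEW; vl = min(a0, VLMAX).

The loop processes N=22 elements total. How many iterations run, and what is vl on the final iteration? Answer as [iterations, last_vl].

VLMAX = (256 × 1/2) / 32 = 4 lanes
N=22: ⌈22/4⌉ = 6 iters; last vl = 22 − 5×4 = 2

[iterations, last_vl] = [6, 2]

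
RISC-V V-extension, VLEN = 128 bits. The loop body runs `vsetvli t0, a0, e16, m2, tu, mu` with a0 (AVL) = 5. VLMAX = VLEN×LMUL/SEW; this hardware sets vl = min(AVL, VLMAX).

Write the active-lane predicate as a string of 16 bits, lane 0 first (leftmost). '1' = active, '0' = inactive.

predicate = 1111100000000000

VLMAX = VLEN×LMUL/SEW = 128×2/16 = 16
AVL=5 ≤ VLMAX=16, so vl = 5
bits (lane 0 leftmost): 1111100000000000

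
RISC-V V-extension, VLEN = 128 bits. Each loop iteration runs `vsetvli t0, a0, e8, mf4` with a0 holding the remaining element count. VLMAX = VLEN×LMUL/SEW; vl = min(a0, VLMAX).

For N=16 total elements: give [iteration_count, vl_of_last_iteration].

VLMAX = (128 × 1/4) / 8 = 4 lanes
16 elements at 4/iter → 4 passes, remainder 4 on the last

[iterations, last_vl] = [4, 4]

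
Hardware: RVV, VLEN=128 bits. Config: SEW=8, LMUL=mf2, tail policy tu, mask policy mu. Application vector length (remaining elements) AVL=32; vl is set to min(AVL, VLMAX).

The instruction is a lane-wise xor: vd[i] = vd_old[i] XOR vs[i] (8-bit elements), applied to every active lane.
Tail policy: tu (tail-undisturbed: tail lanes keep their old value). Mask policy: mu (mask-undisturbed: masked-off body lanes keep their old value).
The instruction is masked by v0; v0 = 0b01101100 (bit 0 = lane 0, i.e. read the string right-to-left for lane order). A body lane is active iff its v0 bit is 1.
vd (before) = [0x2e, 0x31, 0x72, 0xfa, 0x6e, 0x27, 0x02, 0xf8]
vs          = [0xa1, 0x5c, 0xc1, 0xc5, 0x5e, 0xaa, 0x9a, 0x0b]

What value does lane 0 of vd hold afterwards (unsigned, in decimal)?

lanes per group: 128·1/2/8 = 8
vl ← min(32, 8) = 8
lane  0: mask-off/keep ⇒ 0x2e
lane  1: mask-off/keep ⇒ 0x31
lane  2: xor(0x72,0xc1) ⇒ 0xb3
lane  3: xor(0xfa,0xc5) ⇒ 0x3f
lane  4: mask-off/keep ⇒ 0x6e
lane  5: xor(0x27,0xaa) ⇒ 0x8d
lane  6: xor(0x02,0x9a) ⇒ 0x98
lane  7: mask-off/keep ⇒ 0xf8

vd[0] = 46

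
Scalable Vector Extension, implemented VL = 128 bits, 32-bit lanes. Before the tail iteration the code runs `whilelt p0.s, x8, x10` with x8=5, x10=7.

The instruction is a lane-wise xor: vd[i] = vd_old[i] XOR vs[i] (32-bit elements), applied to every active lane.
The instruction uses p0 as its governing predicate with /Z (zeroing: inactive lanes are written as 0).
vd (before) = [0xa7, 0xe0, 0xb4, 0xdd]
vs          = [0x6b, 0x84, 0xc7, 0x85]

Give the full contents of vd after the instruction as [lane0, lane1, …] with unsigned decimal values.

vd = [204, 100, 0, 0]

lane count: 128 div 32 = 4
p0[j] = (5+j < 7); true for j=0..1 → 2 lanes set
  i=0: xor(0xa7,0x6b) → 204
  i=1: xor(0xe0,0x84) → 100
  i=2: tail/zero → 0
  i=3: tail/zero → 0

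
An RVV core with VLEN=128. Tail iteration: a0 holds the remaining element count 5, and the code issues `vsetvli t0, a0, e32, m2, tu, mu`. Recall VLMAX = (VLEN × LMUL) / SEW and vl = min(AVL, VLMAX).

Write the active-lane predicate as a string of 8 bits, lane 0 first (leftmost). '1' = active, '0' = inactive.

VLMAX = (128 × 2) / 32 = 8 lanes
vl ← min(5, 8) = 5
bits (lane 0 leftmost): 11111000

predicate = 11111000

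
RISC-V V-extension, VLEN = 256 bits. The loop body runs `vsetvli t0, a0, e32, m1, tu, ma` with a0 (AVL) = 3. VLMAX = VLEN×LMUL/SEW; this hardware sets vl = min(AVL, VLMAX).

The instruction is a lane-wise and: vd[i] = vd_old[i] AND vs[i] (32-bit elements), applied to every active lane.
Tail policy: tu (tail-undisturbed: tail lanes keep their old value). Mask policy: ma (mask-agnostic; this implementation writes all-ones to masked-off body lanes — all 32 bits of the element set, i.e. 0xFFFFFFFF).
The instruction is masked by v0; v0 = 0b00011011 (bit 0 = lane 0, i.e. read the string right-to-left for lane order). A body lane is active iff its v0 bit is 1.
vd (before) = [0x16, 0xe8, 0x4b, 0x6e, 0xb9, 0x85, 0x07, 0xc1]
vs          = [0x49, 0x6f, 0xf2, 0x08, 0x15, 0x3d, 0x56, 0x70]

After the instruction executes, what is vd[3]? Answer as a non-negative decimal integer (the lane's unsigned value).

vd[3] = 110

VLMAX = (256 × 1) / 32 = 8 lanes
AVL=3 ≤ VLMAX=8, so vl = 3
  i=0: and(0x16,0x49) → 0
  i=1: and(0xe8,0x6f) → 104
  i=2: mask-off/ones → 4294967295
  i=3: tail/keep → 110
  i=4: tail/keep → 185
  i=5: tail/keep → 133
  i=6: tail/keep → 7
  i=7: tail/keep → 193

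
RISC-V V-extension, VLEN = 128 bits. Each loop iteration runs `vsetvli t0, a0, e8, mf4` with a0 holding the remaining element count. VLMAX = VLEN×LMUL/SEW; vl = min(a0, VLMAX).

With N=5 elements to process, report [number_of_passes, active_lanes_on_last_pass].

[iterations, last_vl] = [2, 1]

lanes per group: 128·1/4/8 = 4
5 elements at 4/iter → 2 passes, remainder 1 on the last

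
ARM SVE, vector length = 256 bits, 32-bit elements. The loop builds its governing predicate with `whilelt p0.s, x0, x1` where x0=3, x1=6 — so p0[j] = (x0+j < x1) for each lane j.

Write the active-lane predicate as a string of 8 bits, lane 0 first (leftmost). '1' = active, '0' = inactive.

256-bit reg / 32-bit elem → 8 lanes
p0[j] = (3+j < 6); true for j=0..2 → 3 lanes set
bits (lane 0 leftmost): 11100000

predicate = 11100000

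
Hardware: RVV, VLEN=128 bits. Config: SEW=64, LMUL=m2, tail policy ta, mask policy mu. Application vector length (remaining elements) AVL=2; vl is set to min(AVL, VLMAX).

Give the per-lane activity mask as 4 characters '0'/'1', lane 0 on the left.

predicate = 1100

VLMAX = (128 × 2) / 64 = 4 lanes
AVL=2 ≤ VLMAX=4, so vl = 2
bits (lane 0 leftmost): 1100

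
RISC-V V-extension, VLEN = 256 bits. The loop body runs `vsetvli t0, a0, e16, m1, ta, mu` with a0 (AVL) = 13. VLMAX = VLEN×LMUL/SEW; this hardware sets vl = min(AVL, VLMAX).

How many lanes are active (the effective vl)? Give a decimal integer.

VLMAX = (256 × 1) / 16 = 16 lanes
vl = min(AVL, VLMAX) = min(13, 16) = 13

vl = 13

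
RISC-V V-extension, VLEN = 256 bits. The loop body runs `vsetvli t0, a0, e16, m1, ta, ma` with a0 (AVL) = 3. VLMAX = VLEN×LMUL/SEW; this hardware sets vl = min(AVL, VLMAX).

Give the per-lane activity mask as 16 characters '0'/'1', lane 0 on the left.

predicate = 1110000000000000

VLMAX = VLEN×LMUL/SEW = 256×1/16 = 16
vl ← min(3, 16) = 3
bits (lane 0 leftmost): 1110000000000000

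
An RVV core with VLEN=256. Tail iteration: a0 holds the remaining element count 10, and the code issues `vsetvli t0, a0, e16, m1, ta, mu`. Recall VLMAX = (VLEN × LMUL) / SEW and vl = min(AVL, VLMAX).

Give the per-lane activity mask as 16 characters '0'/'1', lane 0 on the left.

predicate = 1111111111000000

lanes per group: 256·1/16 = 16
AVL=10 ≤ VLMAX=16, so vl = 10
bits (lane 0 leftmost): 1111111111000000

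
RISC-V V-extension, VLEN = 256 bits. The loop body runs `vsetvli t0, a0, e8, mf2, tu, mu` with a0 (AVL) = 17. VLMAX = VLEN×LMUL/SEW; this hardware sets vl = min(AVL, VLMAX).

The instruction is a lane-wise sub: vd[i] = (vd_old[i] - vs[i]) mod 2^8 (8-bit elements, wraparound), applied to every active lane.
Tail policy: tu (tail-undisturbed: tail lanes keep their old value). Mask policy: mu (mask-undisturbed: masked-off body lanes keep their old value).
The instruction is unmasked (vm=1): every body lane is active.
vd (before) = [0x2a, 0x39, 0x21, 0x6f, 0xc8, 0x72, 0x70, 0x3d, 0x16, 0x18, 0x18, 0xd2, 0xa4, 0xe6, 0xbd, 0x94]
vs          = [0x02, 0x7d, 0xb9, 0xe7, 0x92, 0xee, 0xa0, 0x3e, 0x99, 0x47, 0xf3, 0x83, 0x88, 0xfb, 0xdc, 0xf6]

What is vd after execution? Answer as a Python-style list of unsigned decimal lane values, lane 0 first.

lanes per group: 256·1/2/8 = 16
vl = min(AVL, VLMAX) = min(17, 16) = 16
  i=0: sub(0x2a,0x02) → 40
  i=1: sub(0x39,0x7d) → 188
  i=2: sub(0x21,0xb9) → 104
  i=3: sub(0x6f,0xe7) → 136
  i=4: sub(0xc8,0x92) → 54
  i=5: sub(0x72,0xee) → 132
  i=6: sub(0x70,0xa0) → 208
  i=7: sub(0x3d,0x3e) → 255
  i=8: sub(0x16,0x99) → 125
  i=9: sub(0x18,0x47) → 209
  i=10: sub(0x18,0xf3) → 37
  i=11: sub(0xd2,0x83) → 79
  i=12: sub(0xa4,0x88) → 28
  i=13: sub(0xe6,0xfb) → 235
  i=14: sub(0xbd,0xdc) → 225
  i=15: sub(0x94,0xf6) → 158

vd = [40, 188, 104, 136, 54, 132, 208, 255, 125, 209, 37, 79, 28, 235, 225, 158]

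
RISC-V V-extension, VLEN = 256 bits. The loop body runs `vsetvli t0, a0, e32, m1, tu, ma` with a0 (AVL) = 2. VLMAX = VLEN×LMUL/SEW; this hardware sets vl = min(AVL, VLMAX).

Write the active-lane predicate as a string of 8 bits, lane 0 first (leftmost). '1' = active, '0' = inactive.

predicate = 11000000

lanes per group: 256·1/32 = 8
vl ← min(2, 8) = 2
bits (lane 0 leftmost): 11000000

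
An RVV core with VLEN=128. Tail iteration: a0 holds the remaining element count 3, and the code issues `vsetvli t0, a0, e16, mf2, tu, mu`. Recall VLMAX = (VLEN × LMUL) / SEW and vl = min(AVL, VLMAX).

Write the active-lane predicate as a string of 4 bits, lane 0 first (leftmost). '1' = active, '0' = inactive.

predicate = 1110

VLMAX = VLEN×LMUL/SEW = 128×1/2/16 = 4
vl = min(AVL, VLMAX) = min(3, 4) = 3
bits (lane 0 leftmost): 1110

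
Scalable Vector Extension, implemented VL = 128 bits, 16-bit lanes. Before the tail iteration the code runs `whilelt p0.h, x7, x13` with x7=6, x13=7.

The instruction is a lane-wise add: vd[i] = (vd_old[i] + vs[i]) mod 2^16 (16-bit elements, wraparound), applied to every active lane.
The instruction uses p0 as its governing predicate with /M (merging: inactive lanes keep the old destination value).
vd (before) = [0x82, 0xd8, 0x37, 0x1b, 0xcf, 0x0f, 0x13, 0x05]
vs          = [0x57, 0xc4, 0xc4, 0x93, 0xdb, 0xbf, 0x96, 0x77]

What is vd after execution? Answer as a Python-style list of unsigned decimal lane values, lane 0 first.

128-bit reg / 16-bit elem → 8 lanes
p0[j] = (6+j < 7); true for j=0..0 → 1 lanes set
  i=0: add(0x82,0x57) → 217
  i=1: tail/keep → 216
  i=2: tail/keep → 55
  i=3: tail/keep → 27
  i=4: tail/keep → 207
  i=5: tail/keep → 15
  i=6: tail/keep → 19
  i=7: tail/keep → 5

vd = [217, 216, 55, 27, 207, 15, 19, 5]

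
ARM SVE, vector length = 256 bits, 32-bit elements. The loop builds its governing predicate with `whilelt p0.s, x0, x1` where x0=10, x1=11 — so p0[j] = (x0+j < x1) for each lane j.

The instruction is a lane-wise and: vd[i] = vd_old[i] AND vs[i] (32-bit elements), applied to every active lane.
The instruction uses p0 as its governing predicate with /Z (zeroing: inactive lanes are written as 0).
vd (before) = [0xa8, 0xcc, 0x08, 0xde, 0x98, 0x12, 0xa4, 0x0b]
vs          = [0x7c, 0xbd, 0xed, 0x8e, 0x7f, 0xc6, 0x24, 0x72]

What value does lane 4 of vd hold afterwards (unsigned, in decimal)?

register lanes = 256/32 = 8
p0[j] = (10+j < 11); true for j=0..0 → 1 lanes set
vd[0] and(0xa8,0x7c) -> 0x28
vd[1] tail/zero -> 0x00
vd[2] tail/zero -> 0x00
vd[3] tail/zero -> 0x00
vd[4] tail/zero -> 0x00
vd[5] tail/zero -> 0x00
vd[6] tail/zero -> 0x00
vd[7] tail/zero -> 0x00

vd[4] = 0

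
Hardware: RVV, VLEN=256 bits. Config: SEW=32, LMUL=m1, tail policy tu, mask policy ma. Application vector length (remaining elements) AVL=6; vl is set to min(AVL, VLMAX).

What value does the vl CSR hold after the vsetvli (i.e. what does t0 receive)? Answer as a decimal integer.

vl = 6

lanes per group: 256·1/32 = 8
vl = min(AVL, VLMAX) = min(6, 8) = 6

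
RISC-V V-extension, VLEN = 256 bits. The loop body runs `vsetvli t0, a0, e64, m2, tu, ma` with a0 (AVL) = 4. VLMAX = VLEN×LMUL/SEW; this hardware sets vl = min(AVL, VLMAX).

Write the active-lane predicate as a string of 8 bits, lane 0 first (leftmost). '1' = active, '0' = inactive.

VLMAX = VLEN×LMUL/SEW = 256×2/64 = 8
AVL=4 ≤ VLMAX=8, so vl = 4
bits (lane 0 leftmost): 11110000

predicate = 11110000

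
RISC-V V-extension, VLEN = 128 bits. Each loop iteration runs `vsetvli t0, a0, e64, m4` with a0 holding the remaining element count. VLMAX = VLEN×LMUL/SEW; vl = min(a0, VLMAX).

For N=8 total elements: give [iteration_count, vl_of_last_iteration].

[iterations, last_vl] = [1, 8]

VLMAX = (128 × 4) / 64 = 8 lanes
N=8: ⌈8/8⌉ = 1 iters; last vl = 8 − 0×8 = 8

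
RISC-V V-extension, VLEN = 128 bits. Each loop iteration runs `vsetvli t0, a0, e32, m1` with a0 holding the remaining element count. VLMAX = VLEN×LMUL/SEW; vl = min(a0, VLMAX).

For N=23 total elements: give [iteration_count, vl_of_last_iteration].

[iterations, last_vl] = [6, 3]

lanes per group: 128·1/32 = 4
23 elements at 4/iter → 6 passes, remainder 3 on the last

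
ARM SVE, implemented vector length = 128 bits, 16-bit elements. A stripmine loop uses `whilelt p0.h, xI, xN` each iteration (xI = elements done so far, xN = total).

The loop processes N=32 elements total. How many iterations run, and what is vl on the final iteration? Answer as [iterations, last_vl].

lane count: 128 div 16 = 8
32 elements at 8/iter → 4 passes, remainder 8 on the last

[iterations, last_vl] = [4, 8]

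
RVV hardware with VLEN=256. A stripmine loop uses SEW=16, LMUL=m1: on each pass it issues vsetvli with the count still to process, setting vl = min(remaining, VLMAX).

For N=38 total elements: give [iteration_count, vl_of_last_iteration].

[iterations, last_vl] = [3, 6]

VLMAX = VLEN×LMUL/SEW = 256×1/16 = 16
N=38: ⌈38/16⌉ = 3 iters; last vl = 38 − 2×16 = 6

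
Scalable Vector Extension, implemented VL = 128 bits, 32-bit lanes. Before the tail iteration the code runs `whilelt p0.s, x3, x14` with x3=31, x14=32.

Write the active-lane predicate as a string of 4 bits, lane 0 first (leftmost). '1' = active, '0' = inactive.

128-bit reg / 32-bit elem → 4 lanes
p0[j] = (31+j < 32); true for j=0..0 → 1 lanes set
bits (lane 0 leftmost): 1000

predicate = 1000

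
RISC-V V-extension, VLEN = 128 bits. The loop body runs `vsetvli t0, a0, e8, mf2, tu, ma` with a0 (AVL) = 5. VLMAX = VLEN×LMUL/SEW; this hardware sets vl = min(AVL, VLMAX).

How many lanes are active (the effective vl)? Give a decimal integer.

vl = 5

VLMAX = VLEN×LMUL/SEW = 128×1/2/8 = 8
vl = min(AVL, VLMAX) = min(5, 8) = 5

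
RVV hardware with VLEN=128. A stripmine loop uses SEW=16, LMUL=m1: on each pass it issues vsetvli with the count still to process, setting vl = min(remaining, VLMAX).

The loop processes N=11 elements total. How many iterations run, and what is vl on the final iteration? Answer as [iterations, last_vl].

lanes per group: 128·1/16 = 8
N=11: ⌈11/8⌉ = 2 iters; last vl = 11 − 1×8 = 3

[iterations, last_vl] = [2, 3]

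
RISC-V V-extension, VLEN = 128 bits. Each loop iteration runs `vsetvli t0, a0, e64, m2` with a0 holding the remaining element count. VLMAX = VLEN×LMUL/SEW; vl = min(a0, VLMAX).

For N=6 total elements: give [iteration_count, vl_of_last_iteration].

[iterations, last_vl] = [2, 2]

VLMAX = VLEN×LMUL/SEW = 128×2/64 = 4
iterations = ceil(6/4) = 2; final-pass vl = 2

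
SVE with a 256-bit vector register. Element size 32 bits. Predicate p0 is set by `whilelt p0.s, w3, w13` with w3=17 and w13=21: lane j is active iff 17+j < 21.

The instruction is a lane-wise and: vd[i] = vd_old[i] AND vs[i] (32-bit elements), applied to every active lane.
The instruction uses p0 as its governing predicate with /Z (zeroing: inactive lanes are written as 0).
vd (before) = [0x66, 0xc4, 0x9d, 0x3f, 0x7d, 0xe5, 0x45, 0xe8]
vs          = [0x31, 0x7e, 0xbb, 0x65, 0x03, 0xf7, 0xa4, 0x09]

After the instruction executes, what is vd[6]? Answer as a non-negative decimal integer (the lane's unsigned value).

vd[6] = 0

256-bit reg / 32-bit elem → 8 lanes
p0[j] = (17+j < 21); true for j=0..3 → 4 lanes set
  i=0: and(0x66,0x31) → 32
  i=1: and(0xc4,0x7e) → 68
  i=2: and(0x9d,0xbb) → 153
  i=3: and(0x3f,0x65) → 37
  i=4: tail/zero → 0
  i=5: tail/zero → 0
  i=6: tail/zero → 0
  i=7: tail/zero → 0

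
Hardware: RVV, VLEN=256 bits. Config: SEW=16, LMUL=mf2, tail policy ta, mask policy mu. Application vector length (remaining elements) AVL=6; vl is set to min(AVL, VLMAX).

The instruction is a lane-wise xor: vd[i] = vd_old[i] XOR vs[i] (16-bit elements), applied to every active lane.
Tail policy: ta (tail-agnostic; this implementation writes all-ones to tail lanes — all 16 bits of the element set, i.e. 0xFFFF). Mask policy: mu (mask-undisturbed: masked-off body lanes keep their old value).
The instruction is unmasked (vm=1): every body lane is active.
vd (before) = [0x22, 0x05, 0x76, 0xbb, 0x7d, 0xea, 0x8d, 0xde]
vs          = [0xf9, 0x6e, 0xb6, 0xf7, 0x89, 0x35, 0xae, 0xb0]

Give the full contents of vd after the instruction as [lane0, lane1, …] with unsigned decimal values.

vd = [219, 107, 192, 76, 244, 223, 65535, 65535]

VLMAX = VLEN×LMUL/SEW = 256×1/2/16 = 8
vl ← min(6, 8) = 6
  i=0: xor(0x22,0xf9) → 219
  i=1: xor(0x05,0x6e) → 107
  i=2: xor(0x76,0xb6) → 192
  i=3: xor(0xbb,0xf7) → 76
  i=4: xor(0x7d,0x89) → 244
  i=5: xor(0xea,0x35) → 223
  i=6: tail/ones → 65535
  i=7: tail/ones → 65535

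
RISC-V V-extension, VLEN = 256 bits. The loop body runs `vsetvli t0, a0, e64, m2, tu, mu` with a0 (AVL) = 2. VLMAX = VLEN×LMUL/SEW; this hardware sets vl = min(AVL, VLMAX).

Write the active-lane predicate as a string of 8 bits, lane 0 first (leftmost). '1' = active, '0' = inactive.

VLMAX = (256 × 2) / 64 = 8 lanes
vl ← min(2, 8) = 2
bits (lane 0 leftmost): 11000000

predicate = 11000000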